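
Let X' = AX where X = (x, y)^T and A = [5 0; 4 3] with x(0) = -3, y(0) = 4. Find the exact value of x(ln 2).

-96

A = [[5,0],[4,3]]; eigenvalues λ = 5, 3.
Eigenvectors: (1,2) for λ=5, (0,1) for λ=3.
From the initial condition, c_1 = -3, c_2 = 10.
x(ln 2) = (-3)(2^5)(1) + (10)(2^3)(0) = -96.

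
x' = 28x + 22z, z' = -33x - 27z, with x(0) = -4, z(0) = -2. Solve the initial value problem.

Coefficient matrix A = [[28, 22], [-33, -27]].
Characteristic polynomial det(A - λI) = λ^2 - λ - 30 = 0.
Eigenvalues λ = -5, 6.
For λ=-5: (A-λI) row 1 is [33, 22], so an eigenvector is (-2, 3).
For λ=6: (A-λI) row 1 is [22, 22], so an eigenvector is (1, -1).
General solution: K_1e^(-5t)(-2,3) + K_2e^(6t)(1,-1).
Applying x(0)=-4, z(0)=-2 gives K_1=-6, K_2=-16.

x(t) = -16e^(6t) + 12e^(-5t), z(t) = 16e^(6t) - 18e^(-5t)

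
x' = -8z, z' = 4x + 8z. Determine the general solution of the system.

Coefficient matrix A = [[0, -8], [4, 8]].
Characteristic polynomial det(A - λI) = λ^2 - 8λ + 32 = 0.
Eigenvalues λ = 4 ± 4i (complex conjugate pair).
For λ=4+4i: an eigenvector is (-1,0) - i(1,-1) = (-1 - i, 0 + i).
A real fundamental pair from Re and Im of e^((4+4i)t)v: X_1 = e^(4t)(cos(4t)·(-1,0) + sin(4t)·(1,-1)), X_2 = e^(4t)(sin(4t)·(-1,0) - cos(4t)·(1,-1)).
General solution: C_1X_1 + C_2X_2.

x(t) = C_1e^(4t)sin(4t) - C_1e^(4t)cos(4t) - C_2e^(4t)sin(4t) - C_2e^(4t)cos(4t), z(t) = -C_1e^(4t)sin(4t) + C_2e^(4t)cos(4t)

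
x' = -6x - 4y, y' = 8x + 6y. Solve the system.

Coefficient matrix A = [[-6, -4], [8, 6]].
Characteristic polynomial det(A - λI) = λ^2 - 4 = 0.
Eigenvalues λ = 2, -2.
For λ=2: (A-λI) row 1 is [-8, -4], so an eigenvector is (1, -2).
For λ=-2: (A-λI) row 1 is [-4, -4], so an eigenvector is (1, -1).
General solution: K_1e^(2t)(1,-2) + K_2e^(-2t)(1,-1).

x(t) = K_1e^(2t) + K_2e^(-2t), y(t) = -2K_1e^(2t) - K_2e^(-2t)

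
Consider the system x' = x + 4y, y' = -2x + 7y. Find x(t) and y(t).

x(t) = -2c_1e^(3t) - c_2e^(5t), y(t) = -c_1e^(3t) - c_2e^(5t)

Coefficient matrix A = [[1, 4], [-2, 7]].
Characteristic polynomial det(A - λI) = λ^2 - 8λ + 15 = 0.
Eigenvalues λ = 3, 5.
For λ=3: (A-λI) row 1 is [-2, 4], so an eigenvector is (-2, -1).
For λ=5: (A-λI) row 1 is [-4, 4], so an eigenvector is (-1, -1).
General solution: c_1e^(3t)(-2,-1) + c_2e^(5t)(-1,-1).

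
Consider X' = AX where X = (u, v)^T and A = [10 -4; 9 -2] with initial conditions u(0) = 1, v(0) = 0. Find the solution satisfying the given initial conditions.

u(t) = 6te^(4t) + e^(4t), v(t) = 9te^(4t)

Coefficient matrix A = [[10, -4], [9, -2]].
Characteristic polynomial det(A - λI) = λ^2 - 8λ + 16 = 0.
Single eigenvalue λ = 4 with algebraic multiplicity 2.
Eigenvector v = (2,3); generalized eigenvector w with (A-λI)w=v is (-1,-2).
General solution: e^(4t)[K_1·v + K_2·(t·v + w)].
Applying u(0)=1, v(0)=0 gives K_1=2, K_2=3.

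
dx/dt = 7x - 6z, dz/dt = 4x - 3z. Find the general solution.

Coefficient matrix A = [[7, -6], [4, -3]].
Characteristic polynomial det(A - λI) = λ^2 - 4λ + 3 = 0.
Eigenvalues λ = 3, 1.
For λ=3: (A-λI) row 1 is [4, -6], so an eigenvector is (-3, -2).
For λ=1: (A-λI) row 1 is [6, -6], so an eigenvector is (-1, -1).
General solution: C_1e^(3t)(-3,-2) + C_2e^(t)(-1,-1).

x(t) = -3C_1e^(3t) - C_2e^(t), z(t) = -2C_1e^(3t) - C_2e^(t)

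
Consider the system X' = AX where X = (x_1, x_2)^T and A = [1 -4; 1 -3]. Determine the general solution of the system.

x_1(t) = -2C_1e^(-t) - 2C_2te^(-t) - C_2e^(-t), x_2(t) = -C_1e^(-t) - C_2te^(-t)

Coefficient matrix A = [[1, -4], [1, -3]].
Characteristic polynomial det(A - λI) = λ^2 + 2λ + 1 = 0.
Single eigenvalue λ = -1 with algebraic multiplicity 2.
Eigenvector v = (-2,-1); generalized eigenvector w with (A-λI)w=v is (-1,0).
General solution: e^(-t)[C_1·v + C_2·(t·v + w)].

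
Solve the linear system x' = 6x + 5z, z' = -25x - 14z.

x(t) = c_1e^(-4t)cos(5t) + c_2e^(-4t)sin(5t), z(t) = -c_1e^(-4t)sin(5t) - 2c_1e^(-4t)cos(5t) - 2c_2e^(-4t)sin(5t) + c_2e^(-4t)cos(5t)

Coefficient matrix A = [[6, 5], [-25, -14]].
Characteristic polynomial det(A - λI) = λ^2 + 8λ + 41 = 0.
Eigenvalues λ = -4 ± 5i (complex conjugate pair).
For λ=-4+5i: an eigenvector is (1,-2) - i(0,-1) = (1, -2 + i).
A real fundamental pair from Re and Im of e^((-4+5i)t)v: X_1 = e^(-4t)(cos(5t)·(1,-2) + sin(5t)·(0,-1)), X_2 = e^(-4t)(sin(5t)·(1,-2) - cos(5t)·(0,-1)).
General solution: c_1X_1 + c_2X_2.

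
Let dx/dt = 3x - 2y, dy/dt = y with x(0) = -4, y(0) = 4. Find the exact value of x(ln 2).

-56

A = [[3,-2],[0,1]]; eigenvalues λ = 1, 3.
Eigenvectors: (-1,-1) for λ=1, (1,0) for λ=3.
From the initial condition, c_1 = -4, c_2 = -8.
x(ln 2) = (-4)(2^1)(-1) + (-8)(2^3)(1) = -56.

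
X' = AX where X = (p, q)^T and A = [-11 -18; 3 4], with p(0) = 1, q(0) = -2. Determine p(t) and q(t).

p(t) = 10e^(-2t) - 9e^(-5t), q(t) = -5e^(-2t) + 3e^(-5t)

Coefficient matrix A = [[-11, -18], [3, 4]].
Characteristic polynomial det(A - λI) = λ^2 + 7λ + 10 = 0.
Eigenvalues λ = -5, -2.
For λ=-5: (A-λI) row 1 is [-6, -18], so an eigenvector is (-3, 1).
For λ=-2: (A-λI) row 1 is [-9, -18], so an eigenvector is (2, -1).
General solution: c_1e^(-5t)(-3,1) + c_2e^(-2t)(2,-1).
Applying p(0)=1, q(0)=-2 gives c_1=3, c_2=5.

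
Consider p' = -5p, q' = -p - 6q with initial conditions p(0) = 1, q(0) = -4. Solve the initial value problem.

Coefficient matrix A = [[-5, 0], [-1, -6]].
Characteristic polynomial det(A - λI) = λ^2 + 11λ + 30 = 0.
Eigenvalues λ = -5, -6.
For λ=-5: (A-λI) row 2 is [-1, -1], so an eigenvector is (-1, 1).
For λ=-6: (A-λI) row 1 is [1, 0], so an eigenvector is (0, 1).
General solution: c_1e^(-5t)(-1,1) + c_2e^(-6t)(0,1).
Applying p(0)=1, q(0)=-4 gives c_1=-1, c_2=-3.

p(t) = e^(-5t), q(t) = -e^(-5t) - 3e^(-6t)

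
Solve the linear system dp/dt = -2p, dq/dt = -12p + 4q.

Coefficient matrix A = [[-2, 0], [-12, 4]].
Characteristic polynomial det(A - λI) = λ^2 - 2λ - 8 = 0.
Eigenvalues λ = -2, 4.
For λ=-2: (A-λI) row 2 is [-12, 6], so an eigenvector is (1, 2).
For λ=4: (A-λI) row 1 is [-6, 0], so an eigenvector is (0, 1).
General solution: c_1e^(-2t)(1,2) + c_2e^(4t)(0,1).

p(t) = c_1e^(-2t), q(t) = 2c_1e^(-2t) + c_2e^(4t)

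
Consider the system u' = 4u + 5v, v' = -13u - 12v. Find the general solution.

Coefficient matrix A = [[4, 5], [-13, -12]].
Characteristic polynomial det(A - λI) = λ^2 + 8λ + 17 = 0.
Eigenvalues λ = -4 ± i (complex conjugate pair).
For λ=-4+i: an eigenvector is (1,-2) - i(-2,3) = (1 + 2i, -2 - 3i).
A real fundamental pair from Re and Im of e^((-4+i)t)v: X_1 = e^(-4t)(cos(t)·(1,-2) + sin(t)·(-2,3)), X_2 = e^(-4t)(sin(t)·(1,-2) - cos(t)·(-2,3)).
General solution: c_1X_1 + c_2X_2.

u(t) = -2c_1e^(-4t)sin(t) + c_1e^(-4t)cos(t) + c_2e^(-4t)sin(t) + 2c_2e^(-4t)cos(t), v(t) = 3c_1e^(-4t)sin(t) - 2c_1e^(-4t)cos(t) - 2c_2e^(-4t)sin(t) - 3c_2e^(-4t)cos(t)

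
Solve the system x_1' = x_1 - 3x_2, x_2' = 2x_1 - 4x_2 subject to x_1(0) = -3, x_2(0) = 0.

x_1(t) = -9e^(-t) + 6e^(-2t), x_2(t) = -6e^(-t) + 6e^(-2t)

Coefficient matrix A = [[1, -3], [2, -4]].
Characteristic polynomial det(A - λI) = λ^2 + 3λ + 2 = 0.
Eigenvalues λ = -1, -2.
For λ=-1: (A-λI) row 1 is [2, -3], so an eigenvector is (3, 2).
For λ=-2: (A-λI) row 1 is [3, -3], so an eigenvector is (1, 1).
General solution: C_1e^(-t)(3,2) + C_2e^(-2t)(1,1).
Applying x_1(0)=-3, x_2(0)=0 gives C_1=-3, C_2=6.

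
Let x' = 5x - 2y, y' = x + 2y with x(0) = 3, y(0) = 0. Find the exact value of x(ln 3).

405

A = [[5,-2],[1,2]]; eigenvalues λ = 4, 3.
Eigenvectors: (-2,-1) for λ=4, (1,1) for λ=3.
From the initial condition, c_1 = -3, c_2 = -3.
x(ln 3) = (-3)(3^4)(-2) + (-3)(3^3)(1) = 405.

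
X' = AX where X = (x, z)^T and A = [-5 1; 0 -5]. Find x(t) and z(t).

Coefficient matrix A = [[-5, 1], [0, -5]].
Characteristic polynomial det(A - λI) = λ^2 + 10λ + 25 = 0.
Single eigenvalue λ = -5 with algebraic multiplicity 2.
Eigenvector v = (1,0); generalized eigenvector w with (A-λI)w=v is (2,1).
General solution: e^(-5t)[C_1·v + C_2·(t·v + w)].

x(t) = C_1e^(-5t) + C_2te^(-5t) + 2C_2e^(-5t), z(t) = C_2e^(-5t)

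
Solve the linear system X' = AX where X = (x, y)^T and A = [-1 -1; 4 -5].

x(t) = -K_1e^(-3t) - K_2te^(-3t), y(t) = -2K_1e^(-3t) - 2K_2te^(-3t) + K_2e^(-3t)

Coefficient matrix A = [[-1, -1], [4, -5]].
Characteristic polynomial det(A - λI) = λ^2 + 6λ + 9 = 0.
Single eigenvalue λ = -3 with algebraic multiplicity 2.
Eigenvector v = (-1,-2); generalized eigenvector w with (A-λI)w=v is (0,1).
General solution: e^(-3t)[K_1·v + K_2·(t·v + w)].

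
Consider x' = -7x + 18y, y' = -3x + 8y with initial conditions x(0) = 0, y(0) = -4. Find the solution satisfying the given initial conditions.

x(t) = -24e^(2t) + 24e^(-t), y(t) = -12e^(2t) + 8e^(-t)

Coefficient matrix A = [[-7, 18], [-3, 8]].
Characteristic polynomial det(A - λI) = λ^2 - λ - 2 = 0.
Eigenvalues λ = -1, 2.
For λ=-1: (A-λI) row 1 is [-6, 18], so an eigenvector is (3, 1).
For λ=2: (A-λI) row 1 is [-9, 18], so an eigenvector is (-2, -1).
General solution: K_1e^(-t)(3,1) + K_2e^(2t)(-2,-1).
Applying x(0)=0, y(0)=-4 gives K_1=8, K_2=12.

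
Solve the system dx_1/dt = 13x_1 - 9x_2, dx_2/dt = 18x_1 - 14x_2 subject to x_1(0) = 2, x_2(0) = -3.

Coefficient matrix A = [[13, -9], [18, -14]].
Characteristic polynomial det(A - λI) = λ^2 + λ - 20 = 0.
Eigenvalues λ = 4, -5.
For λ=4: (A-λI) row 1 is [9, -9], so an eigenvector is (-1, -1).
For λ=-5: (A-λI) row 1 is [18, -9], so an eigenvector is (-1, -2).
General solution: C_1e^(4t)(-1,-1) + C_2e^(-5t)(-1,-2).
Applying x_1(0)=2, x_2(0)=-3 gives C_1=-7, C_2=5.

x_1(t) = 7e^(4t) - 5e^(-5t), x_2(t) = 7e^(4t) - 10e^(-5t)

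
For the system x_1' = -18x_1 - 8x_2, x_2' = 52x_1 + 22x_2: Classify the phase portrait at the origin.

unstable spiral

A = [[-18,-8],[52,22]]; det(A-λI) = λ^2 - 4λ + 20.
λ = 2 ± 4i: positive real part.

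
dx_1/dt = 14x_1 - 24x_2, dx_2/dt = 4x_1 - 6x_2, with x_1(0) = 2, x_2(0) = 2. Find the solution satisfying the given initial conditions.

Coefficient matrix A = [[14, -24], [4, -6]].
Characteristic polynomial det(A - λI) = λ^2 - 8λ + 12 = 0.
Eigenvalues λ = 2, 6.
For λ=2: (A-λI) row 1 is [12, -24], so an eigenvector is (-2, -1).
For λ=6: (A-λI) row 1 is [8, -24], so an eigenvector is (3, 1).
General solution: K_1e^(2t)(-2,-1) + K_2e^(6t)(3,1).
Applying x_1(0)=2, x_2(0)=2 gives K_1=-4, K_2=-2.

x_1(t) = -6e^(6t) + 8e^(2t), x_2(t) = -2e^(6t) + 4e^(2t)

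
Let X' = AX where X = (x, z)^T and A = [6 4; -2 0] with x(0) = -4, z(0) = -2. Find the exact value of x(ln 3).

-900

A = [[6,4],[-2,0]]; eigenvalues λ = 4, 2.
Eigenvectors: (-2,1) for λ=4, (-1,1) for λ=2.
From the initial condition, c_1 = 6, c_2 = -8.
x(ln 3) = (6)(3^4)(-2) + (-8)(3^2)(-1) = -900.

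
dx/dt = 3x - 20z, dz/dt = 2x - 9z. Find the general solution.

Coefficient matrix A = [[3, -20], [2, -9]].
Characteristic polynomial det(A - λI) = λ^2 + 6λ + 13 = 0.
Eigenvalues λ = -3 ± 2i (complex conjugate pair).
For λ=-3+2i: an eigenvector is (3,1) - i(-1,0) = (3 + i, 1).
A real fundamental pair from Re and Im of e^((-3+2i)t)v: X_1 = e^(-3t)(cos(2t)·(3,1) + sin(2t)·(-1,0)), X_2 = e^(-3t)(sin(2t)·(3,1) - cos(2t)·(-1,0)).
General solution: K_1X_1 + K_2X_2.

x(t) = -K_1e^(-3t)sin(2t) + 3K_1e^(-3t)cos(2t) + 3K_2e^(-3t)sin(2t) + K_2e^(-3t)cos(2t), z(t) = K_1e^(-3t)cos(2t) + K_2e^(-3t)sin(2t)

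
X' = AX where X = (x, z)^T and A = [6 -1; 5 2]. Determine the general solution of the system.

x(t) = C_1e^(4t)sin(t) - C_2e^(4t)cos(t), z(t) = 2C_1e^(4t)sin(t) - C_1e^(4t)cos(t) - C_2e^(4t)sin(t) - 2C_2e^(4t)cos(t)

Coefficient matrix A = [[6, -1], [5, 2]].
Characteristic polynomial det(A - λI) = λ^2 - 8λ + 17 = 0.
Eigenvalues λ = 4 ± i (complex conjugate pair).
For λ=4+i: an eigenvector is (0,-1) - i(1,2) = (0 - i, -1 - 2i).
A real fundamental pair from Re and Im of e^((4+i)t)v: X_1 = e^(4t)(cos(t)·(0,-1) + sin(t)·(1,2)), X_2 = e^(4t)(sin(t)·(0,-1) - cos(t)·(1,2)).
General solution: C_1X_1 + C_2X_2.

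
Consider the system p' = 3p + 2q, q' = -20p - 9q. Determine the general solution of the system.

Coefficient matrix A = [[3, 2], [-20, -9]].
Characteristic polynomial det(A - λI) = λ^2 + 6λ + 13 = 0.
Eigenvalues λ = -3 ± 2i (complex conjugate pair).
For λ=-3+2i: an eigenvector is (1,-3) - i(0,-1) = (1, -3 + i).
A real fundamental pair from Re and Im of e^((-3+2i)t)v: X_1 = e^(-3t)(cos(2t)·(1,-3) + sin(2t)·(0,-1)), X_2 = e^(-3t)(sin(2t)·(1,-3) - cos(2t)·(0,-1)).
General solution: C_1X_1 + C_2X_2.

p(t) = C_1e^(-3t)cos(2t) + C_2e^(-3t)sin(2t), q(t) = -C_1e^(-3t)sin(2t) - 3C_1e^(-3t)cos(2t) - 3C_2e^(-3t)sin(2t) + C_2e^(-3t)cos(2t)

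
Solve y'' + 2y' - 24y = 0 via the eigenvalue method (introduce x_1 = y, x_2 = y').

Let x_1 = y, x_2 = y'. Then x_1' = x_2 and x_2' = 24x_1 - 2x_2.
A = [[0,1],[24,-2]]; det(A-λI) = λ^2 + 2λ - 24.
Eigenvalues λ = 4, -6 with eigenvectors (1,4), (1,-6).

y(t) = C_1e^(4t) + C_2e^(-6t)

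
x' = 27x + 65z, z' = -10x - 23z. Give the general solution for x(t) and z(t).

x(t) = 3K_1e^(2t)sin(5t) - 2K_1e^(2t)cos(5t) - 2K_2e^(2t)sin(5t) - 3K_2e^(2t)cos(5t), z(t) = -K_1e^(2t)sin(5t) + K_1e^(2t)cos(5t) + K_2e^(2t)sin(5t) + K_2e^(2t)cos(5t)

Coefficient matrix A = [[27, 65], [-10, -23]].
Characteristic polynomial det(A - λI) = λ^2 - 4λ + 29 = 0.
Eigenvalues λ = 2 ± 5i (complex conjugate pair).
For λ=2+5i: an eigenvector is (-2,1) - i(3,-1) = (-2 - 3i, 1 + i).
A real fundamental pair from Re and Im of e^((2+5i)t)v: X_1 = e^(2t)(cos(5t)·(-2,1) + sin(5t)·(3,-1)), X_2 = e^(2t)(sin(5t)·(-2,1) - cos(5t)·(3,-1)).
General solution: K_1X_1 + K_2X_2.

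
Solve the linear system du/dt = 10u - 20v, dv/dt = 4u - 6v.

Coefficient matrix A = [[10, -20], [4, -6]].
Characteristic polynomial det(A - λI) = λ^2 - 4λ + 20 = 0.
Eigenvalues λ = 2 ± 4i (complex conjugate pair).
For λ=2+4i: an eigenvector is (-2,-1) - i(1,0) = (-2 - i, -1).
A real fundamental pair from Re and Im of e^((2+4i)t)v: X_1 = e^(2t)(cos(4t)·(-2,-1) + sin(4t)·(1,0)), X_2 = e^(2t)(sin(4t)·(-2,-1) - cos(4t)·(1,0)).
General solution: K_1X_1 + K_2X_2.

u(t) = K_1e^(2t)sin(4t) - 2K_1e^(2t)cos(4t) - 2K_2e^(2t)sin(4t) - K_2e^(2t)cos(4t), v(t) = -K_1e^(2t)cos(4t) - K_2e^(2t)sin(4t)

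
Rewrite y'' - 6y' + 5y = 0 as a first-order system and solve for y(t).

Let x_1 = y, x_2 = y'. Then x_1' = x_2 and x_2' = -5x_1 + 6x_2.
A = [[0,1],[-5,6]]; det(A-λI) = λ^2 - 6λ + 5.
Eigenvalues λ = 1, 5 with eigenvectors (1,1), (1,5).

y(t) = K_1e^(t) + K_2e^(5t)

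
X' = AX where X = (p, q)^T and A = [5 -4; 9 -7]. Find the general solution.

Coefficient matrix A = [[5, -4], [9, -7]].
Characteristic polynomial det(A - λI) = λ^2 + 2λ + 1 = 0.
Single eigenvalue λ = -1 with algebraic multiplicity 2.
Eigenvector v = (-2,-3); generalized eigenvector w with (A-λI)w=v is (1,2).
General solution: e^(-t)[C_1·v + C_2·(t·v + w)].

p(t) = -2C_1e^(-t) - 2C_2te^(-t) + C_2e^(-t), q(t) = -3C_1e^(-t) - 3C_2te^(-t) + 2C_2e^(-t)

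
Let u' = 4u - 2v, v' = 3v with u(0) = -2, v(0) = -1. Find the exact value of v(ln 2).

A = [[4,-2],[0,3]]; eigenvalues λ = 3, 4.
Eigenvectors: (-2,-1) for λ=3, (-1,0) for λ=4.
From the initial condition, c_1 = 1, c_2 = 0.
v(ln 2) = (1)(2^3)(-1) + (0)(2^4)(0) = -8.

-8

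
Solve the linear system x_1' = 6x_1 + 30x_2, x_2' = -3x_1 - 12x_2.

x_1(t) = -c_1e^(-3t)sin(3t) + 3c_1e^(-3t)cos(3t) + 3c_2e^(-3t)sin(3t) + c_2e^(-3t)cos(3t), x_2(t) = -c_1e^(-3t)cos(3t) - c_2e^(-3t)sin(3t)

Coefficient matrix A = [[6, 30], [-3, -12]].
Characteristic polynomial det(A - λI) = λ^2 + 6λ + 18 = 0.
Eigenvalues λ = -3 ± 3i (complex conjugate pair).
For λ=-3+3i: an eigenvector is (3,-1) - i(-1,0) = (3 + i, -1).
A real fundamental pair from Re and Im of e^((-3+3i)t)v: X_1 = e^(-3t)(cos(3t)·(3,-1) + sin(3t)·(-1,0)), X_2 = e^(-3t)(sin(3t)·(3,-1) - cos(3t)·(-1,0)).
General solution: c_1X_1 + c_2X_2.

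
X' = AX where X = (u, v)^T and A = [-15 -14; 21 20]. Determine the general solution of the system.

u(t) = 2C_1e^(6t) - C_2e^(-t), v(t) = -3C_1e^(6t) + C_2e^(-t)

Coefficient matrix A = [[-15, -14], [21, 20]].
Characteristic polynomial det(A - λI) = λ^2 - 5λ - 6 = 0.
Eigenvalues λ = 6, -1.
For λ=6: (A-λI) row 1 is [-21, -14], so an eigenvector is (2, -3).
For λ=-1: (A-λI) row 1 is [-14, -14], so an eigenvector is (-1, 1).
General solution: C_1e^(6t)(2,-3) + C_2e^(-t)(-1,1).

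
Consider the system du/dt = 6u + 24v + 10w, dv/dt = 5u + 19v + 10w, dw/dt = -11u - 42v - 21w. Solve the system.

Coefficient matrix A = [[6, 24, 10], [5, 19, 10], [-11, -42, -21]].
det(A - λI) = 0 gives eigenvalues λ = 4, -1, 1.
For λ=4: eigenvector (3,1,-3).
For λ=-1: eigenvector (-2,1,-1).
For λ=1: eigenvector (-2,0,1).
General solution: C_1e^(4t)(3,1,-3) + C_2e^(-t)(-2,1,-1) + C_3e^(t)(-2,0,1).

u(t) = 3C_1e^(4t) - 2C_2e^(-t) - 2C_3e^(t), v(t) = C_1e^(4t) + C_2e^(-t), w(t) = -3C_1e^(4t) - C_2e^(-t) + C_3e^(t)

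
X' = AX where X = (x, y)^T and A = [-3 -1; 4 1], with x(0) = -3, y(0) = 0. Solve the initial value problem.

x(t) = 6te^(-t) - 3e^(-t), y(t) = -12te^(-t)

Coefficient matrix A = [[-3, -1], [4, 1]].
Characteristic polynomial det(A - λI) = λ^2 + 2λ + 1 = 0.
Single eigenvalue λ = -1 with algebraic multiplicity 2.
Eigenvector v = (1,-2); generalized eigenvector w with (A-λI)w=v is (1,-3).
General solution: e^(-t)[K_1·v + K_2·(t·v + w)].
Applying x(0)=-3, y(0)=0 gives K_1=-9, K_2=6.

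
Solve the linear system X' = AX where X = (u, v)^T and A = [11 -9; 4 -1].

Coefficient matrix A = [[11, -9], [4, -1]].
Characteristic polynomial det(A - λI) = λ^2 - 10λ + 25 = 0.
Single eigenvalue λ = 5 with algebraic multiplicity 2.
Eigenvector v = (-3,-2); generalized eigenvector w with (A-λI)w=v is (1,1).
General solution: e^(5t)[C_1·v + C_2·(t·v + w)].

u(t) = -3C_1e^(5t) - 3C_2te^(5t) + C_2e^(5t), v(t) = -2C_1e^(5t) - 2C_2te^(5t) + C_2e^(5t)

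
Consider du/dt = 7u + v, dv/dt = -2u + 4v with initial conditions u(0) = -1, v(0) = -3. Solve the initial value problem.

Coefficient matrix A = [[7, 1], [-2, 4]].
Characteristic polynomial det(A - λI) = λ^2 - 11λ + 30 = 0.
Eigenvalues λ = 6, 5.
For λ=6: (A-λI) row 1 is [1, 1], so an eigenvector is (-1, 1).
For λ=5: (A-λI) row 1 is [2, 1], so an eigenvector is (1, -2).
General solution: c_1e^(6t)(-1,1) + c_2e^(5t)(1,-2).
Applying u(0)=-1, v(0)=-3 gives c_1=5, c_2=4.

u(t) = -5e^(6t) + 4e^(5t), v(t) = 5e^(6t) - 8e^(5t)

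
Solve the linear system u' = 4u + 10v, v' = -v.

u(t) = K_1e^(4t) + 2K_2e^(-t), v(t) = -K_2e^(-t)

Coefficient matrix A = [[4, 10], [0, -1]].
Characteristic polynomial det(A - λI) = λ^2 - 3λ - 4 = 0.
Eigenvalues λ = 4, -1.
For λ=4: (A-λI) row 1 is [0, 10], so an eigenvector is (1, 0).
For λ=-1: (A-λI) row 1 is [5, 10], so an eigenvector is (2, -1).
General solution: K_1e^(4t)(1,0) + K_2e^(-t)(2,-1).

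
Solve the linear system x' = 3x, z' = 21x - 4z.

Coefficient matrix A = [[3, 0], [21, -4]].
Characteristic polynomial det(A - λI) = λ^2 + λ - 12 = 0.
Eigenvalues λ = 3, -4.
For λ=3: (A-λI) row 2 is [21, -7], so an eigenvector is (1, 3).
For λ=-4: (A-λI) row 1 is [7, 0], so an eigenvector is (0, -1).
General solution: c_1e^(3t)(1,3) + c_2e^(-4t)(0,-1).

x(t) = c_1e^(3t), z(t) = 3c_1e^(3t) - c_2e^(-4t)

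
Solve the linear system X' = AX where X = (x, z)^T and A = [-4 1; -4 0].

x(t) = -C_1e^(-2t) - C_2te^(-2t) + 2C_2e^(-2t), z(t) = -2C_1e^(-2t) - 2C_2te^(-2t) + 3C_2e^(-2t)

Coefficient matrix A = [[-4, 1], [-4, 0]].
Characteristic polynomial det(A - λI) = λ^2 + 4λ + 4 = 0.
Single eigenvalue λ = -2 with algebraic multiplicity 2.
Eigenvector v = (-1,-2); generalized eigenvector w with (A-λI)w=v is (2,3).
General solution: e^(-2t)[C_1·v + C_2·(t·v + w)].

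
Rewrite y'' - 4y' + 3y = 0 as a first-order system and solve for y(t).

Let x_1 = y, x_2 = y'. Then x_1' = x_2 and x_2' = -3x_1 + 4x_2.
A = [[0,1],[-3,4]]; det(A-λI) = λ^2 - 4λ + 3.
Eigenvalues λ = 3, 1 with eigenvectors (1,3), (1,1).

y(t) = c_1e^(3t) + c_2e^(t)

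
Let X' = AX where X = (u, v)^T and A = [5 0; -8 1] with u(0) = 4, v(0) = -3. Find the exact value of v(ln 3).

-1929

A = [[5,0],[-8,1]]; eigenvalues λ = 5, 1.
Eigenvectors: (1,-2) for λ=5, (0,1) for λ=1.
From the initial condition, c_1 = 4, c_2 = 5.
v(ln 3) = (4)(3^5)(-2) + (5)(3^1)(1) = -1929.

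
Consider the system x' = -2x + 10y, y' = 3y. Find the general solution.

x(t) = K_1e^(-2t) + 2K_2e^(3t), y(t) = K_2e^(3t)

Coefficient matrix A = [[-2, 10], [0, 3]].
Characteristic polynomial det(A - λI) = λ^2 - λ - 6 = 0.
Eigenvalues λ = -2, 3.
For λ=-2: (A-λI) row 1 is [0, 10], so an eigenvector is (1, 0).
For λ=3: (A-λI) row 1 is [-5, 10], so an eigenvector is (2, 1).
General solution: K_1e^(-2t)(1,0) + K_2e^(3t)(2,1).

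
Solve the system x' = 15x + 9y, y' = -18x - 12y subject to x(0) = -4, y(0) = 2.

Coefficient matrix A = [[15, 9], [-18, -12]].
Characteristic polynomial det(A - λI) = λ^2 - 3λ - 18 = 0.
Eigenvalues λ = -3, 6.
For λ=-3: (A-λI) row 1 is [18, 9], so an eigenvector is (-1, 2).
For λ=6: (A-λI) row 1 is [9, 9], so an eigenvector is (-1, 1).
General solution: K_1e^(-3t)(-1,2) + K_2e^(6t)(-1,1).
Applying x(0)=-4, y(0)=2 gives K_1=-2, K_2=6.

x(t) = -6e^(6t) + 2e^(-3t), y(t) = 6e^(6t) - 4e^(-3t)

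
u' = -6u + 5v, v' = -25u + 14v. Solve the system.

u(t) = C_1e^(4t)sin(5t) - C_2e^(4t)cos(5t), v(t) = 2C_1e^(4t)sin(5t) + C_1e^(4t)cos(5t) + C_2e^(4t)sin(5t) - 2C_2e^(4t)cos(5t)

Coefficient matrix A = [[-6, 5], [-25, 14]].
Characteristic polynomial det(A - λI) = λ^2 - 8λ + 41 = 0.
Eigenvalues λ = 4 ± 5i (complex conjugate pair).
For λ=4+5i: an eigenvector is (0,1) - i(1,2) = (0 - i, 1 - 2i).
A real fundamental pair from Re and Im of e^((4+5i)t)v: X_1 = e^(4t)(cos(5t)·(0,1) + sin(5t)·(1,2)), X_2 = e^(4t)(sin(5t)·(0,1) - cos(5t)·(1,2)).
General solution: C_1X_1 + C_2X_2.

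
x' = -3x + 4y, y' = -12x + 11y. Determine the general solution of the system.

Coefficient matrix A = [[-3, 4], [-12, 11]].
Characteristic polynomial det(A - λI) = λ^2 - 8λ + 15 = 0.
Eigenvalues λ = 3, 5.
For λ=3: (A-λI) row 1 is [-6, 4], so an eigenvector is (-2, -3).
For λ=5: (A-λI) row 1 is [-8, 4], so an eigenvector is (1, 2).
General solution: C_1e^(3t)(-2,-3) + C_2e^(5t)(1,2).

x(t) = -2C_1e^(3t) + C_2e^(5t), y(t) = -3C_1e^(3t) + 2C_2e^(5t)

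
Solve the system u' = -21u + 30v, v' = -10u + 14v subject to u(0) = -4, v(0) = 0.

u(t) = 12e^(-t) - 16e^(-6t), v(t) = 8e^(-t) - 8e^(-6t)

Coefficient matrix A = [[-21, 30], [-10, 14]].
Characteristic polynomial det(A - λI) = λ^2 + 7λ + 6 = 0.
Eigenvalues λ = -1, -6.
For λ=-1: (A-λI) row 1 is [-20, 30], so an eigenvector is (-3, -2).
For λ=-6: (A-λI) row 1 is [-15, 30], so an eigenvector is (-2, -1).
General solution: K_1e^(-t)(-3,-2) + K_2e^(-6t)(-2,-1).
Applying u(0)=-4, v(0)=0 gives K_1=-4, K_2=8.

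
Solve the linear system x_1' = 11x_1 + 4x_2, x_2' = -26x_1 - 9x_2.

x_1(t) = -K_1e^(t)sin(2t) + K_1e^(t)cos(2t) + K_2e^(t)sin(2t) + K_2e^(t)cos(2t), x_2(t) = 2K_1e^(t)sin(2t) - 3K_1e^(t)cos(2t) - 3K_2e^(t)sin(2t) - 2K_2e^(t)cos(2t)

Coefficient matrix A = [[11, 4], [-26, -9]].
Characteristic polynomial det(A - λI) = λ^2 - 2λ + 5 = 0.
Eigenvalues λ = 1 ± 2i (complex conjugate pair).
For λ=1+2i: an eigenvector is (1,-3) - i(-1,2) = (1 + i, -3 - 2i).
A real fundamental pair from Re and Im of e^((1+2i)t)v: X_1 = e^(t)(cos(2t)·(1,-3) + sin(2t)·(-1,2)), X_2 = e^(t)(sin(2t)·(1,-3) - cos(2t)·(-1,2)).
General solution: K_1X_1 + K_2X_2.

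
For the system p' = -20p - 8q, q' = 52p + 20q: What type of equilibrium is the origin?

center

A = [[-20,-8],[52,20]]; det(A-λI) = λ^2 + 16.
λ = 0 ± 4i: zero real part.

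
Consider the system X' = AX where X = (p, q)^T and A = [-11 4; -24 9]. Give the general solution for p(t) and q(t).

Coefficient matrix A = [[-11, 4], [-24, 9]].
Characteristic polynomial det(A - λI) = λ^2 + 2λ - 3 = 0.
Eigenvalues λ = -3, 1.
For λ=-3: (A-λI) row 1 is [-8, 4], so an eigenvector is (1, 2).
For λ=1: (A-λI) row 1 is [-12, 4], so an eigenvector is (-1, -3).
General solution: K_1e^(-3t)(1,2) + K_2e^(t)(-1,-3).

p(t) = K_1e^(-3t) - K_2e^(t), q(t) = 2K_1e^(-3t) - 3K_2e^(t)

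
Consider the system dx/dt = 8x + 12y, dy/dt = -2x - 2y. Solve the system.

Coefficient matrix A = [[8, 12], [-2, -2]].
Characteristic polynomial det(A - λI) = λ^2 - 6λ + 8 = 0.
Eigenvalues λ = 4, 2.
For λ=4: (A-λI) row 1 is [4, 12], so an eigenvector is (3, -1).
For λ=2: (A-λI) row 1 is [6, 12], so an eigenvector is (2, -1).
General solution: c_1e^(4t)(3,-1) + c_2e^(2t)(2,-1).

x(t) = 3c_1e^(4t) + 2c_2e^(2t), y(t) = -c_1e^(4t) - c_2e^(2t)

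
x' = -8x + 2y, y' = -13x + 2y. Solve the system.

Coefficient matrix A = [[-8, 2], [-13, 2]].
Characteristic polynomial det(A - λI) = λ^2 + 6λ + 10 = 0.
Eigenvalues λ = -3 ± i (complex conjugate pair).
For λ=-3+i: an eigenvector is (1,2) - i(-1,-3) = (1 + i, 2 + 3i).
A real fundamental pair from Re and Im of e^((-3+i)t)v: X_1 = e^(-3t)(cos(t)·(1,2) + sin(t)·(-1,-3)), X_2 = e^(-3t)(sin(t)·(1,2) - cos(t)·(-1,-3)).
General solution: C_1X_1 + C_2X_2.

x(t) = -C_1e^(-3t)sin(t) + C_1e^(-3t)cos(t) + C_2e^(-3t)sin(t) + C_2e^(-3t)cos(t), y(t) = -3C_1e^(-3t)sin(t) + 2C_1e^(-3t)cos(t) + 2C_2e^(-3t)sin(t) + 3C_2e^(-3t)cos(t)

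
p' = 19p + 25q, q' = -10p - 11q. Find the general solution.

Coefficient matrix A = [[19, 25], [-10, -11]].
Characteristic polynomial det(A - λI) = λ^2 - 8λ + 41 = 0.
Eigenvalues λ = 4 ± 5i (complex conjugate pair).
For λ=4+5i: an eigenvector is (2,-1) - i(1,-1) = (2 - i, -1 + i).
A real fundamental pair from Re and Im of e^((4+5i)t)v: X_1 = e^(4t)(cos(5t)·(2,-1) + sin(5t)·(1,-1)), X_2 = e^(4t)(sin(5t)·(2,-1) - cos(5t)·(1,-1)).
General solution: c_1X_1 + c_2X_2.

p(t) = c_1e^(4t)sin(5t) + 2c_1e^(4t)cos(5t) + 2c_2e^(4t)sin(5t) - c_2e^(4t)cos(5t), q(t) = -c_1e^(4t)sin(5t) - c_1e^(4t)cos(5t) - c_2e^(4t)sin(5t) + c_2e^(4t)cos(5t)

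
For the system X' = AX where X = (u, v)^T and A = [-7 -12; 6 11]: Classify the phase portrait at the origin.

saddle

A = [[-7,-12],[6,11]]; det(A-λI) = λ^2 - 4λ - 5.
λ = 5, -1: opposite signs.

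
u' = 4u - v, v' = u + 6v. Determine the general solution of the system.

u(t) = -C_1e^(5t) - C_2te^(5t) + 2C_2e^(5t), v(t) = C_1e^(5t) + C_2te^(5t) - C_2e^(5t)

Coefficient matrix A = [[4, -1], [1, 6]].
Characteristic polynomial det(A - λI) = λ^2 - 10λ + 25 = 0.
Single eigenvalue λ = 5 with algebraic multiplicity 2.
Eigenvector v = (-1,1); generalized eigenvector w with (A-λI)w=v is (2,-1).
General solution: e^(5t)[C_1·v + C_2·(t·v + w)].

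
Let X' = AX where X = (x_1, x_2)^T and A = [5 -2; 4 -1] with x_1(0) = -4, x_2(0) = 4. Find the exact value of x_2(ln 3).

-276

A = [[5,-2],[4,-1]]; eigenvalues λ = 1, 3.
Eigenvectors: (-1,-2) for λ=1, (-1,-1) for λ=3.
From the initial condition, c_1 = -8, c_2 = 12.
x_2(ln 3) = (-8)(3^1)(-2) + (12)(3^3)(-1) = -276.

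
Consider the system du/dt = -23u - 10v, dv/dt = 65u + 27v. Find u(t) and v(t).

u(t) = C_1e^(2t)sin(5t) + C_1e^(2t)cos(5t) + C_2e^(2t)sin(5t) - C_2e^(2t)cos(5t), v(t) = -2C_1e^(2t)sin(5t) - 3C_1e^(2t)cos(5t) - 3C_2e^(2t)sin(5t) + 2C_2e^(2t)cos(5t)

Coefficient matrix A = [[-23, -10], [65, 27]].
Characteristic polynomial det(A - λI) = λ^2 - 4λ + 29 = 0.
Eigenvalues λ = 2 ± 5i (complex conjugate pair).
For λ=2+5i: an eigenvector is (1,-3) - i(1,-2) = (1 - i, -3 + 2i).
A real fundamental pair from Re and Im of e^((2+5i)t)v: X_1 = e^(2t)(cos(5t)·(1,-3) + sin(5t)·(1,-2)), X_2 = e^(2t)(sin(5t)·(1,-3) - cos(5t)·(1,-2)).
General solution: C_1X_1 + C_2X_2.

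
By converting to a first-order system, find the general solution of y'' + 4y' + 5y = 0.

y(t) = K_1e^(-2t)cos(t) + K_2e^(-2t)sin(t)

Let x_1 = y, x_2 = y'. Then x_1' = x_2 and x_2' = -5x_1 - 4x_2.
A = [[0,1],[-5,-4]]; det(A-λI) = λ^2 + 4λ + 5.
Eigenvalues λ = -2 ± i.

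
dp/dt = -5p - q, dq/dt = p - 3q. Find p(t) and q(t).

Coefficient matrix A = [[-5, -1], [1, -3]].
Characteristic polynomial det(A - λI) = λ^2 + 8λ + 16 = 0.
Single eigenvalue λ = -4 with algebraic multiplicity 2.
Eigenvector v = (1,-1); generalized eigenvector w with (A-λI)w=v is (-2,1).
General solution: e^(-4t)[K_1·v + K_2·(t·v + w)].

p(t) = K_1e^(-4t) + K_2te^(-4t) - 2K_2e^(-4t), q(t) = -K_1e^(-4t) - K_2te^(-4t) + K_2e^(-4t)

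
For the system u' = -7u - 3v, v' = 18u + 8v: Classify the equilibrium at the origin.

A = [[-7,-3],[18,8]]; det(A-λI) = λ^2 - λ - 2.
λ = -1, 2: opposite signs.

saddle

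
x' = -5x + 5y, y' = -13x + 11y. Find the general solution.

x(t) = c_1e^(3t)sin(t) - 2c_1e^(3t)cos(t) - 2c_2e^(3t)sin(t) - c_2e^(3t)cos(t), y(t) = 2c_1e^(3t)sin(t) - 3c_1e^(3t)cos(t) - 3c_2e^(3t)sin(t) - 2c_2e^(3t)cos(t)

Coefficient matrix A = [[-5, 5], [-13, 11]].
Characteristic polynomial det(A - λI) = λ^2 - 6λ + 10 = 0.
Eigenvalues λ = 3 ± i (complex conjugate pair).
For λ=3+i: an eigenvector is (-2,-3) - i(1,2) = (-2 - i, -3 - 2i).
A real fundamental pair from Re and Im of e^((3+i)t)v: X_1 = e^(3t)(cos(t)·(-2,-3) + sin(t)·(1,2)), X_2 = e^(3t)(sin(t)·(-2,-3) - cos(t)·(1,2)).
General solution: c_1X_1 + c_2X_2.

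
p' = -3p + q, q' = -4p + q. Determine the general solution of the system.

p(t) = -c_1e^(-t) - c_2te^(-t) + 2c_2e^(-t), q(t) = -2c_1e^(-t) - 2c_2te^(-t) + 3c_2e^(-t)

Coefficient matrix A = [[-3, 1], [-4, 1]].
Characteristic polynomial det(A - λI) = λ^2 + 2λ + 1 = 0.
Single eigenvalue λ = -1 with algebraic multiplicity 2.
Eigenvector v = (-1,-2); generalized eigenvector w with (A-λI)w=v is (2,3).
General solution: e^(-t)[c_1·v + c_2·(t·v + w)].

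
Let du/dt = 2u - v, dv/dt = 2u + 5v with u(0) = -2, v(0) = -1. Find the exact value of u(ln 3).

A = [[2,-1],[2,5]]; eigenvalues λ = 3, 4.
Eigenvectors: (1,-1) for λ=3, (-1,2) for λ=4.
From the initial condition, c_1 = -5, c_2 = -3.
u(ln 3) = (-5)(3^3)(1) + (-3)(3^4)(-1) = 108.

108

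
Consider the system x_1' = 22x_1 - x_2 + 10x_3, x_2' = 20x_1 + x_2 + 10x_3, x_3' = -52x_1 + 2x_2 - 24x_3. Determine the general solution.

Coefficient matrix A = [[22, -1, 10], [20, 1, 10], [-52, 2, -24]].
det(A - λI) = 0 gives eigenvalues λ = 2, 1, -4.
For λ=2: eigenvector (1,0,-2).
For λ=1: eigenvector (1,1,-2).
For λ=-4: eigenvector (-2,-2,5).
General solution: K_1e^(2t)(1,0,-2) + K_2e^(t)(1,1,-2) + K_3e^(-4t)(-2,-2,5).

x_1(t) = K_1e^(2t) + K_2e^(t) - 2K_3e^(-4t), x_2(t) = K_2e^(t) - 2K_3e^(-4t), x_3(t) = -2K_1e^(2t) - 2K_2e^(t) + 5K_3e^(-4t)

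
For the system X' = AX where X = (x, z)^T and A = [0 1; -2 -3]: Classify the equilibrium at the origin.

A = [[0,1],[-2,-3]]; det(A-λI) = λ^2 + 3λ + 2.
λ = -1, -2: both negative.

stable node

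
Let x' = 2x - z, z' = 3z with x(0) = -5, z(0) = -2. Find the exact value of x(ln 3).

A = [[2,-1],[0,3]]; eigenvalues λ = 3, 2.
Eigenvectors: (-1,1) for λ=3, (1,0) for λ=2.
From the initial condition, c_1 = -2, c_2 = -7.
x(ln 3) = (-2)(3^3)(-1) + (-7)(3^2)(1) = -9.

-9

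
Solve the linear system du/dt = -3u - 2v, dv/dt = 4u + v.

Coefficient matrix A = [[-3, -2], [4, 1]].
Characteristic polynomial det(A - λI) = λ^2 + 2λ + 5 = 0.
Eigenvalues λ = -1 ± 2i (complex conjugate pair).
For λ=-1+2i: an eigenvector is (0,-1) - i(1,-1) = (0 - i, -1 + i).
A real fundamental pair from Re and Im of e^((-1+2i)t)v: X_1 = e^(-t)(cos(2t)·(0,-1) + sin(2t)·(1,-1)), X_2 = e^(-t)(sin(2t)·(0,-1) - cos(2t)·(1,-1)).
General solution: C_1X_1 + C_2X_2.

u(t) = C_1e^(-t)sin(2t) - C_2e^(-t)cos(2t), v(t) = -C_1e^(-t)sin(2t) - C_1e^(-t)cos(2t) - C_2e^(-t)sin(2t) + C_2e^(-t)cos(2t)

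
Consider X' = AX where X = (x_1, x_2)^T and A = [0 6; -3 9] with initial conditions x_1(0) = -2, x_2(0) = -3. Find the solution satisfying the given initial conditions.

Coefficient matrix A = [[0, 6], [-3, 9]].
Characteristic polynomial det(A - λI) = λ^2 - 9λ + 18 = 0.
Eigenvalues λ = 3, 6.
For λ=3: (A-λI) row 1 is [-3, 6], so an eigenvector is (-2, -1).
For λ=6: (A-λI) row 1 is [-6, 6], so an eigenvector is (-1, -1).
General solution: C_1e^(3t)(-2,-1) + C_2e^(6t)(-1,-1).
Applying x_1(0)=-2, x_2(0)=-3 gives C_1=-1, C_2=4.

x_1(t) = -4e^(6t) + 2e^(3t), x_2(t) = -4e^(6t) + e^(3t)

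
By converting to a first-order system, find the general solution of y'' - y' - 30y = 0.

Let x_1 = y, x_2 = y'. Then x_1' = x_2 and x_2' = 30x_1 + x_2.
A = [[0,1],[30,1]]; det(A-λI) = λ^2 - λ - 30.
Eigenvalues λ = 6, -5 with eigenvectors (1,6), (1,-5).

y(t) = c_1e^(6t) + c_2e^(-5t)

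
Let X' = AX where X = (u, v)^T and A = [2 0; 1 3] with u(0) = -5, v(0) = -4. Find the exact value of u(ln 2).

-20

A = [[2,0],[1,3]]; eigenvalues λ = 2, 3.
Eigenvectors: (-1,1) for λ=2, (0,1) for λ=3.
From the initial condition, c_1 = 5, c_2 = -9.
u(ln 2) = (5)(2^2)(-1) + (-9)(2^3)(0) = -20.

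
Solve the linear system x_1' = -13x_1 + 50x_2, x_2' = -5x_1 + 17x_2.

x_1(t) = -3K_1e^(2t)sin(5t) + K_1e^(2t)cos(5t) + K_2e^(2t)sin(5t) + 3K_2e^(2t)cos(5t), x_2(t) = -K_1e^(2t)sin(5t) + K_2e^(2t)cos(5t)

Coefficient matrix A = [[-13, 50], [-5, 17]].
Characteristic polynomial det(A - λI) = λ^2 - 4λ + 29 = 0.
Eigenvalues λ = 2 ± 5i (complex conjugate pair).
For λ=2+5i: an eigenvector is (1,0) - i(-3,-1) = (1 + 3i, 0 + i).
A real fundamental pair from Re and Im of e^((2+5i)t)v: X_1 = e^(2t)(cos(5t)·(1,0) + sin(5t)·(-3,-1)), X_2 = e^(2t)(sin(5t)·(1,0) - cos(5t)·(-3,-1)).
General solution: K_1X_1 + K_2X_2.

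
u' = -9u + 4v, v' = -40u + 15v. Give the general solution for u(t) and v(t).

Coefficient matrix A = [[-9, 4], [-40, 15]].
Characteristic polynomial det(A - λI) = λ^2 - 6λ + 25 = 0.
Eigenvalues λ = 3 ± 4i (complex conjugate pair).
For λ=3+4i: an eigenvector is (0,-1) - i(-1,-3) = (0 + i, -1 + 3i).
A real fundamental pair from Re and Im of e^((3+4i)t)v: X_1 = e^(3t)(cos(4t)·(0,-1) + sin(4t)·(-1,-3)), X_2 = e^(3t)(sin(4t)·(0,-1) - cos(4t)·(-1,-3)).
General solution: K_1X_1 + K_2X_2.

u(t) = -K_1e^(3t)sin(4t) + K_2e^(3t)cos(4t), v(t) = -3K_1e^(3t)sin(4t) - K_1e^(3t)cos(4t) - K_2e^(3t)sin(4t) + 3K_2e^(3t)cos(4t)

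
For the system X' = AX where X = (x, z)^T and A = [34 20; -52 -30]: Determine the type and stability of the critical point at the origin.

A = [[34,20],[-52,-30]]; det(A-λI) = λ^2 - 4λ + 20.
λ = 2 ± 4i: positive real part.

unstable spiral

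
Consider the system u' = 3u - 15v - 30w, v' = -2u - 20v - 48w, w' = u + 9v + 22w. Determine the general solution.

Coefficient matrix A = [[3, -15, -30], [-2, -20, -48], [1, 9, 22]].
det(A - λI) = 0 gives eigenvalues λ = 4, -2, 3.
For λ=4: eigenvector (0,-2,1).
For λ=-2: eigenvector (3,5,-2).
For λ=3: eigenvector (1,2,-1).
General solution: C_1e^(4t)(0,-2,1) + C_2e^(-2t)(3,5,-2) + C_3e^(3t)(1,2,-1).

u(t) = 3C_2e^(-2t) + C_3e^(3t), v(t) = -2C_1e^(4t) + 5C_2e^(-2t) + 2C_3e^(3t), w(t) = C_1e^(4t) - 2C_2e^(-2t) - C_3e^(3t)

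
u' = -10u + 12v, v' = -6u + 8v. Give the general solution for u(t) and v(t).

u(t) = K_1e^(2t) - 2K_2e^(-4t), v(t) = K_1e^(2t) - K_2e^(-4t)

Coefficient matrix A = [[-10, 12], [-6, 8]].
Characteristic polynomial det(A - λI) = λ^2 + 2λ - 8 = 0.
Eigenvalues λ = 2, -4.
For λ=2: (A-λI) row 1 is [-12, 12], so an eigenvector is (1, 1).
For λ=-4: (A-λI) row 1 is [-6, 12], so an eigenvector is (-2, -1).
General solution: K_1e^(2t)(1,1) + K_2e^(-4t)(-2,-1).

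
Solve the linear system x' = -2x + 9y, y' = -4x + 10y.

Coefficient matrix A = [[-2, 9], [-4, 10]].
Characteristic polynomial det(A - λI) = λ^2 - 8λ + 16 = 0.
Single eigenvalue λ = 4 with algebraic multiplicity 2.
Eigenvector v = (3,2); generalized eigenvector w with (A-λI)w=v is (-2,-1).
General solution: e^(4t)[K_1·v + K_2·(t·v + w)].

x(t) = 3K_1e^(4t) + 3K_2te^(4t) - 2K_2e^(4t), y(t) = 2K_1e^(4t) + 2K_2te^(4t) - K_2e^(4t)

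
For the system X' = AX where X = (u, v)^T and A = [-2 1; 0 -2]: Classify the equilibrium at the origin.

stable improper node

A = [[-2,1],[0,-2]]; det(A-λI) = λ^2 + 4λ + 4.
repeated λ = -2 with a single eigenvector.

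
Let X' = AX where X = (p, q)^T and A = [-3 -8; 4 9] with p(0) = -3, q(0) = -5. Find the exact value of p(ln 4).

13248

A = [[-3,-8],[4,9]]; eigenvalues λ = 5, 1.
Eigenvectors: (-1,1) for λ=5, (2,-1) for λ=1.
From the initial condition, c_1 = -13, c_2 = -8.
p(ln 4) = (-13)(4^5)(-1) + (-8)(4^1)(2) = 13248.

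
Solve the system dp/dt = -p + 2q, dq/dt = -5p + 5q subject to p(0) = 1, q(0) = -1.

p(t) = -5e^(2t)sin(t) + e^(2t)cos(t), q(t) = -8e^(2t)sin(t) - e^(2t)cos(t)

Coefficient matrix A = [[-1, 2], [-5, 5]].
Characteristic polynomial det(A - λI) = λ^2 - 4λ + 5 = 0.
Eigenvalues λ = 2 ± i (complex conjugate pair).
For λ=2+i: an eigenvector is (1,1) - i(-1,-2) = (1 + i, 1 + 2i).
A real fundamental pair from Re and Im of e^((2+i)t)v: X_1 = e^(2t)(cos(t)·(1,1) + sin(t)·(-1,-2)), X_2 = e^(2t)(sin(t)·(1,1) - cos(t)·(-1,-2)).
General solution: K_1X_1 + K_2X_2.
Applying p(0)=1, q(0)=-1 gives K_1=3, K_2=-2.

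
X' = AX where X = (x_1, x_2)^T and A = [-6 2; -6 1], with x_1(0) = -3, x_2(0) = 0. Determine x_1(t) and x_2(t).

Coefficient matrix A = [[-6, 2], [-6, 1]].
Characteristic polynomial det(A - λI) = λ^2 + 5λ + 6 = 0.
Eigenvalues λ = -3, -2.
For λ=-3: (A-λI) row 1 is [-3, 2], so an eigenvector is (2, 3).
For λ=-2: (A-λI) row 1 is [-4, 2], so an eigenvector is (1, 2).
General solution: K_1e^(-3t)(2,3) + K_2e^(-2t)(1,2).
Applying x_1(0)=-3, x_2(0)=0 gives K_1=-6, K_2=9.

x_1(t) = 9e^(-2t) - 12e^(-3t), x_2(t) = 18e^(-2t) - 18e^(-3t)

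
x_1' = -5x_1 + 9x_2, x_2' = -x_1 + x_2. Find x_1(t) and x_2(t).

x_1(t) = 3K_1e^(-2t) + 3K_2te^(-2t) + 2K_2e^(-2t), x_2(t) = K_1e^(-2t) + K_2te^(-2t) + K_2e^(-2t)

Coefficient matrix A = [[-5, 9], [-1, 1]].
Characteristic polynomial det(A - λI) = λ^2 + 4λ + 4 = 0.
Single eigenvalue λ = -2 with algebraic multiplicity 2.
Eigenvector v = (3,1); generalized eigenvector w with (A-λI)w=v is (2,1).
General solution: e^(-2t)[K_1·v + K_2·(t·v + w)].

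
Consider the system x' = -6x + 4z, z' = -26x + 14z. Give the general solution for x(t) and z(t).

x(t) = c_1e^(4t)sin(2t) + c_1e^(4t)cos(2t) + c_2e^(4t)sin(2t) - c_2e^(4t)cos(2t), z(t) = 2c_1e^(4t)sin(2t) + 3c_1e^(4t)cos(2t) + 3c_2e^(4t)sin(2t) - 2c_2e^(4t)cos(2t)

Coefficient matrix A = [[-6, 4], [-26, 14]].
Characteristic polynomial det(A - λI) = λ^2 - 8λ + 20 = 0.
Eigenvalues λ = 4 ± 2i (complex conjugate pair).
For λ=4+2i: an eigenvector is (1,3) - i(1,2) = (1 - i, 3 - 2i).
A real fundamental pair from Re and Im of e^((4+2i)t)v: X_1 = e^(4t)(cos(2t)·(1,3) + sin(2t)·(1,2)), X_2 = e^(4t)(sin(2t)·(1,3) - cos(2t)·(1,2)).
General solution: c_1X_1 + c_2X_2.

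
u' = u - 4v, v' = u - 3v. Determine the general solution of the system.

Coefficient matrix A = [[1, -4], [1, -3]].
Characteristic polynomial det(A - λI) = λ^2 + 2λ + 1 = 0.
Single eigenvalue λ = -1 with algebraic multiplicity 2.
Eigenvector v = (-2,-1); generalized eigenvector w with (A-λI)w=v is (1,1).
General solution: e^(-t)[C_1·v + C_2·(t·v + w)].

u(t) = -2C_1e^(-t) - 2C_2te^(-t) + C_2e^(-t), v(t) = -C_1e^(-t) - C_2te^(-t) + C_2e^(-t)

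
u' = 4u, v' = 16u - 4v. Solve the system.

Coefficient matrix A = [[4, 0], [16, -4]].
Characteristic polynomial det(A - λI) = λ^2 - 16 = 0.
Eigenvalues λ = -4, 4.
For λ=-4: (A-λI) row 1 is [8, 0], so an eigenvector is (0, 1).
For λ=4: (A-λI) row 2 is [16, -8], so an eigenvector is (1, 2).
General solution: K_1e^(-4t)(0,1) + K_2e^(4t)(1,2).

u(t) = K_2e^(4t), v(t) = K_1e^(-4t) + 2K_2e^(4t)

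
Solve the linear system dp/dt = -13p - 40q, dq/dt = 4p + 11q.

Coefficient matrix A = [[-13, -40], [4, 11]].
Characteristic polynomial det(A - λI) = λ^2 + 2λ + 17 = 0.
Eigenvalues λ = -1 ± 4i (complex conjugate pair).
For λ=-1+4i: an eigenvector is (1,0) - i(-3,1) = (1 + 3i, 0 - i).
A real fundamental pair from Re and Im of e^((-1+4i)t)v: X_1 = e^(-t)(cos(4t)·(1,0) + sin(4t)·(-3,1)), X_2 = e^(-t)(sin(4t)·(1,0) - cos(4t)·(-3,1)).
General solution: K_1X_1 + K_2X_2.

p(t) = -3K_1e^(-t)sin(4t) + K_1e^(-t)cos(4t) + K_2e^(-t)sin(4t) + 3K_2e^(-t)cos(4t), q(t) = K_1e^(-t)sin(4t) - K_2e^(-t)cos(4t)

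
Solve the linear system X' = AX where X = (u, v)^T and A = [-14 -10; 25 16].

Coefficient matrix A = [[-14, -10], [25, 16]].
Characteristic polynomial det(A - λI) = λ^2 - 2λ + 26 = 0.
Eigenvalues λ = 1 ± 5i (complex conjugate pair).
For λ=1+5i: an eigenvector is (-1,2) - i(-1,1) = (-1 + i, 2 - i).
A real fundamental pair from Re and Im of e^((1+5i)t)v: X_1 = e^(t)(cos(5t)·(-1,2) + sin(5t)·(-1,1)), X_2 = e^(t)(sin(5t)·(-1,2) - cos(5t)·(-1,1)).
General solution: C_1X_1 + C_2X_2.

u(t) = -C_1e^(t)sin(5t) - C_1e^(t)cos(5t) - C_2e^(t)sin(5t) + C_2e^(t)cos(5t), v(t) = C_1e^(t)sin(5t) + 2C_1e^(t)cos(5t) + 2C_2e^(t)sin(5t) - C_2e^(t)cos(5t)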